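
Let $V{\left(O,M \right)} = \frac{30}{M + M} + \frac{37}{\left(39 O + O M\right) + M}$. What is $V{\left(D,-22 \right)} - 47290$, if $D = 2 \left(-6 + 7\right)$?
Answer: $- \frac{6241963}{132} \approx -47288.0$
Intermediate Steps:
$D = 2$ ($D = 2 \cdot 1 = 2$)
$V{\left(O,M \right)} = \frac{15}{M} + \frac{37}{M + 39 O + M O}$ ($V{\left(O,M \right)} = \frac{30}{2 M} + \frac{37}{\left(39 O + M O\right) + M} = 30 \frac{1}{2 M} + \frac{37}{M + 39 O + M O} = \frac{15}{M} + \frac{37}{M + 39 O + M O}$)
$V{\left(D,-22 \right)} - 47290 = \frac{52 \left(-22\right) + 585 \cdot 2 + 15 \left(-22\right) 2}{\left(-22\right) \left(-22 + 39 \cdot 2 - 44\right)} - 47290 = - \frac{-1144 + 1170 - 660}{22 \left(-22 + 78 - 44\right)} - 47290 = \left(- \frac{1}{22}\right) \frac{1}{12} \left(-634\right) - 47290 = \frac{317}{132} - 47290 = - \frac{6241963}{132}$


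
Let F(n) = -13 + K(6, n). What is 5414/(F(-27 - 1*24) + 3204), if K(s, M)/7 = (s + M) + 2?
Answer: 2707/1445 ≈ 1.8734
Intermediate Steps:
K(s, M) = 14 + 7*M + 7*s (K(s, M) = 7*((s + M) + 2) = 7*((M + s) + 2) = 7*(2 + M + s) = 14 + 7*M + 7*s)
F(n) = 43 + 7*n (F(n) = -13 + (14 + 7*n + 7*6) = -13 + (14 + 7*n + 42) = -13 + (56 + 7*n) = 43 + 7*n)
5414/(F(-27 - 1*24) + 3204) = 5414/((43 + 7*(-27 - 1*24)) + 3204) = 5414/((43 + 7*(-27 - 24)) + 3204) = 5414/((43 + 7*(-51)) + 3204) = 5414/((43 - 357) + 3204) = 5414/(-314 + 3204) = 5414/2890 = 5414*(1/2890) = 2707/1445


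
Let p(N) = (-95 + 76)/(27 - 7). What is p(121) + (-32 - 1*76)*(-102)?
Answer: 220301/20 ≈ 11015.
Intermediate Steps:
p(N) = -19/20
p(121) + (-32 - 1*76)*(-102) = -19/20 + (-32 - 1*76)*(-102) = -19/20 + (-32 - 76)*(-102) = -19/20 - 108*(-102) = -19/20 + 11016 = 220301/20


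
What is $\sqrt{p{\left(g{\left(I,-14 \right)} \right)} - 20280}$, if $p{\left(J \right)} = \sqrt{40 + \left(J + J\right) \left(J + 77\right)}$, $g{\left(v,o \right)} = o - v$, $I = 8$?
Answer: $\sqrt{-20280 + 2 i \sqrt{595}} \approx 0.171 + 142.41 i$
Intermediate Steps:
$p{\left(J \right)} = \sqrt{40 + 2 J \left(77 + J\right)}$
$\sqrt{p{\left(g{\left(I,-14 \right)} \right)} - 20280} = \sqrt{\sqrt{40 + 2 \left(-14 - 8\right)^{2} + 154 \left(-14 - 8\right)} - 20280} = \sqrt{\sqrt{40 + 2 \left(-22\right)^{2} + 154 \left(-22\right)} - 20280} = \sqrt{\sqrt{40 + 2 \cdot 484 - 3388} - 20280} = \sqrt{\sqrt{40 + 968 - 3388} - 20280} = \sqrt{\sqrt{-2380} - 20280} = \sqrt{2 i \sqrt{595} - 20280} = \sqrt{-20280 + 2 i \sqrt{595}}$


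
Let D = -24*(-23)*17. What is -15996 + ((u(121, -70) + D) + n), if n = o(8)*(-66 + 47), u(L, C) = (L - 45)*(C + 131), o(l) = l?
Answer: -2128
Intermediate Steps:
u(L, C) = (-45 + L)*(131 + C)
n = -152 (n = 8*(-66 + 47) = 8*(-19) = -152)
D = 9384 (D = 552*17 = 9384)
-15996 + ((u(121, -70) + D) + n) = -15996 + (((-5895 - 45*(-70) + 131*121 - 70*121) + 9384) - 152) = -15996 + (((-5895 + 3150 + 15851 - 8470) + 9384) - 152) = -15996 + ((4636 + 9384) - 152) = -15996 + (14020 - 152) = -15996 + 13868 = -2128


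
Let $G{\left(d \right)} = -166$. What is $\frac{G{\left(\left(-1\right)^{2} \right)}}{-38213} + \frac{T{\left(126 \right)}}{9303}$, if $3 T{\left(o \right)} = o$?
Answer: $\frac{149964}{16928359} \approx 0.0088587$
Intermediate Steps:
$T{\left(o \right)} = \frac{o}{3}$
$\frac{G{\left(\left(-1\right)^{2} \right)}}{-38213} + \frac{T{\left(126 \right)}}{9303} = - \frac{166}{-38213} + \frac{\frac{1}{3} \cdot 126}{9303} = \left(-166\right) \left(- \frac{1}{38213}\right) + 42 \cdot \frac{1}{9303} = \frac{166}{38213} + \frac{2}{443} = \frac{149964}{16928359}$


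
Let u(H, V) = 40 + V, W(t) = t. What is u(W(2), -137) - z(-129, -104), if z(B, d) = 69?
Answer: -166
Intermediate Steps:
u(W(2), -137) - z(-129, -104) = (40 - 137) - 1*69 = -97 - 69 = -166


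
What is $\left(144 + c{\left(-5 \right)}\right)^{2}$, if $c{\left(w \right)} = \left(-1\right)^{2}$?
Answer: $21025$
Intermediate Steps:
$c{\left(w \right)} = 1$
$\left(144 + c{\left(-5 \right)}\right)^{2} = \left(144 + 1\right)^{2} = 145^{2} = 21025$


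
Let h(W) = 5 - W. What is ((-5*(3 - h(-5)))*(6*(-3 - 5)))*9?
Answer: -15120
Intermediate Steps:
((-5*(3 - h(-5)))*(6*(-3 - 5)))*9 = ((-5*(3 - (5 - 1*(-5))))*(6*(-3 - 5)))*9 = ((-5*(3 - (5 + 5)))*(6*(-8)))*9 = (-5*(3 - 1*10)*(-48))*9 = (-5*(3 - 10)*(-48))*9 = (-5*(-7)*(-48))*9 = (35*(-48))*9 = -1680*9 = -15120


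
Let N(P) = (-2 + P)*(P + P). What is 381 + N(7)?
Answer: 451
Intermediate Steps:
N(P) = 2*P*(-2 + P) (N(P) = (-2 + P)*(2*P) = 2*P*(-2 + P))
381 + N(7) = 381 + 2*7*(-2 + 7) = 381 + 2*7*5 = 381 + 70 = 451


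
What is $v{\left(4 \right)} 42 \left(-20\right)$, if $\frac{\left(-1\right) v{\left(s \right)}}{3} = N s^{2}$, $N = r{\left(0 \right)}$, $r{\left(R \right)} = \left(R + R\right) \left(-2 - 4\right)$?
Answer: $0$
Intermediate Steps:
$r{\left(R \right)} = - 12 R$ ($r{\left(R \right)} = 2 R \left(-6\right) = - 12 R$)
$N = 0$ ($N = \left(-12\right) 0 = 0$)
$v{\left(s \right)} = 0$ ($v{\left(s \right)} = - 3 \cdot 0 s^{2} = \left(-3\right) 0 = 0$)
$v{\left(4 \right)} 42 \left(-20\right) = 0 \cdot 42 \left(-20\right) = 0 \left(-20\right) = 0$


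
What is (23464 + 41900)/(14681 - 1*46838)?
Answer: -21788/10719 ≈ -2.0327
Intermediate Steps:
(23464 + 41900)/(14681 - 1*46838) = 65364/(14681 - 46838) = 65364/(-32157) = 65364*(-1/32157) = -21788/10719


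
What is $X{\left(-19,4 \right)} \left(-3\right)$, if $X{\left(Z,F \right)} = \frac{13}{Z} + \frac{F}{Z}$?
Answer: $\frac{51}{19} \approx 2.6842$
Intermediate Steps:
$X{\left(-19,4 \right)} \left(-3\right) = \frac{13 + 4}{-19} \left(-3\right) = \left(- \frac{1}{19}\right) 17 \left(-3\right) = \left(- \frac{17}{19}\right) \left(-3\right) = \frac{51}{19}$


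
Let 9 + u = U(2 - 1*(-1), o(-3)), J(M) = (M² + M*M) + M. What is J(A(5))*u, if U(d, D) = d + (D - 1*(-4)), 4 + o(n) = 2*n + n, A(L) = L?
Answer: -825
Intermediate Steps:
J(M) = M + 2*M² (J(M) = (M² + M²) + M = 2*M² + M = M + 2*M²)
o(n) = -4 + 3*n (o(n) = -4 + (2*n + n) = -4 + 3*n)
U(d, D) = 4 + D + d (U(d, D) = d + (D + 4) = d + (4 + D) = 4 + D + d)
u = -15 (u = -9 + (4 + (-4 + 3*(-3)) + (2 - 1*(-1))) = -9 + (4 + (-4 - 9) + (2 + 1)) = -9 + (4 - 13 + 3) = -9 - 6 = -15)
J(A(5))*u = (5*(1 + 2*5))*(-15) = (5*(1 + 10))*(-15) = (5*11)*(-15) = 55*(-15) = -825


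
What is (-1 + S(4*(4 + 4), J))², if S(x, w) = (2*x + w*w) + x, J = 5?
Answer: 14400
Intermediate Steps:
S(x, w) = w² + 3*x (S(x, w) = (2*x + w²) + x = (w² + 2*x) + x = w² + 3*x)
(-1 + S(4*(4 + 4), J))² = (-1 + (5² + 3*(4*(4 + 4))))² = (-1 + (25 + 3*(4*8)))² = (-1 + (25 + 3*32))² = (-1 + (25 + 96))² = (-1 + 121)² = 120² = 14400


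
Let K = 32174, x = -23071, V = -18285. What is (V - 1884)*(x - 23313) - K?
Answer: 935486722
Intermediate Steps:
(V - 1884)*(x - 23313) - K = (-18285 - 1884)*(-23071 - 23313) - 1*32174 = -20169*(-46384) - 32174 = 935518896 - 32174 = 935486722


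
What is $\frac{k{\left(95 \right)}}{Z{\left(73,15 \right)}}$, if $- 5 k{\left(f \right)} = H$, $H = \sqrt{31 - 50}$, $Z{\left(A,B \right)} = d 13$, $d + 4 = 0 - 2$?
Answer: $\frac{i \sqrt{19}}{390} \approx 0.011177 i$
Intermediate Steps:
$d = -6$ ($d = -4 + \left(0 - 2\right) = -4 - 2 = -6$)
$Z{\left(A,B \right)} = -78$ ($Z{\left(A,B \right)} = \left(-6\right) 13 = -78$)
$H = i \sqrt{19}$ ($H = \sqrt{-19} = i \sqrt{19} \approx 4.3589 i$)
$k{\left(f \right)} = - \frac{i \sqrt{19}}{5}$
$\frac{k{\left(95 \right)}}{Z{\left(73,15 \right)}} = \frac{\left(- \frac{1}{5}\right) i \sqrt{19}}{-78} = - \frac{i \sqrt{19}}{5} \left(- \frac{1}{78}\right) = \frac{i \sqrt{19}}{390}$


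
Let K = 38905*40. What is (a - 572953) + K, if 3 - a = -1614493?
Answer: 2597743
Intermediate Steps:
a = 1614496 (a = 3 - 1*(-1614493) = 3 + 1614493 = 1614496)
K = 1556200
(a - 572953) + K = (1614496 - 572953) + 1556200 = 1041543 + 1556200 = 2597743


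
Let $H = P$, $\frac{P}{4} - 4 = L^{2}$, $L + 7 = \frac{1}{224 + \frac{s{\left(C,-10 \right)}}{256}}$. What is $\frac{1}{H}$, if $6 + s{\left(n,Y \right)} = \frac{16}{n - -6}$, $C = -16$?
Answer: $\frac{20546642281}{4350752460532} \approx 0.0047226$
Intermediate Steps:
$s{\left(n,Y \right)} = -6 + \frac{16}{6 + n}$ ($s{\left(n,Y \right)} = -6 + \frac{16}{n - -6} = -6 + \frac{16}{n + 6} = -6 + \frac{16}{6 + n}$)
$L = - \frac{1002747}{143341}$ ($L = -7 + \frac{1}{224 + \frac{2 \frac{1}{6 - 16} \left(-10 - -48\right)}{256}} = -7 + \frac{1}{224 + \frac{2 \left(-10 + 48\right)}{-10} \cdot \frac{1}{256}} = -7 + \frac{1}{224 + 2 \left(- \frac{1}{10}\right) 38 \cdot \frac{1}{256}} = -7 + \frac{1}{224 - \frac{19}{640}} = -7 + \frac{1}{\frac{143341}{640}} = -7 + \frac{640}{143341} = - \frac{1002747}{143341} \approx -6.9955$)
$P = \frac{4350752460532}{20546642281}$ ($P = 16 + 4 \left(- \frac{1002747}{143341}\right)^{2} = 16 + 4 \cdot \frac{1005501546009}{20546642281} = 16 + \frac{4022006184036}{20546642281} = \frac{4350752460532}{20546642281} \approx 211.75$)
$H = \frac{4350752460532}{20546642281} \approx 211.75$
$\frac{1}{H} = \frac{1}{\frac{4350752460532}{20546642281}} = \frac{20546642281}{4350752460532}$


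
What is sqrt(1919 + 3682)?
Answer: sqrt(5601) ≈ 74.840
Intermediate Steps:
sqrt(1919 + 3682) = sqrt(5601)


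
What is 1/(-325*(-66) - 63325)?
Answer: -1/41875 ≈ -2.3881e-5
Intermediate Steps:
1/(-325*(-66) - 63325) = 1/(21450 - 63325) = 1/(-41875) = -1/41875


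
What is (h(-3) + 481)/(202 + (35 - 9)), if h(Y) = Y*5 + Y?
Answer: 463/228 ≈ 2.0307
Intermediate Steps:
h(Y) = 6*Y (h(Y) = 5*Y + Y = 6*Y)
(h(-3) + 481)/(202 + (35 - 9)) = (6*(-3) + 481)/(202 + (35 - 9)) = (-18 + 481)/(202 + 26) = 463/228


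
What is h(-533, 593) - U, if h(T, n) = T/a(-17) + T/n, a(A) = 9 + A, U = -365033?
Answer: 1732028357/4744 ≈ 3.6510e+5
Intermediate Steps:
h(T, n) = -T/8 + T/n (h(T, n) = T/(9 - 17) + T/n = T/(-8) + T/n = T*(-⅛) + T/n = -T/8 + T/n)
h(-533, 593) - U = (-⅛*(-533) - 533/593) - 1*(-365033) = (533/8 - 533*1/593) + 365033 = (533/8 - 533/593) + 365033 = 311805/4744 + 365033 = 1732028357/4744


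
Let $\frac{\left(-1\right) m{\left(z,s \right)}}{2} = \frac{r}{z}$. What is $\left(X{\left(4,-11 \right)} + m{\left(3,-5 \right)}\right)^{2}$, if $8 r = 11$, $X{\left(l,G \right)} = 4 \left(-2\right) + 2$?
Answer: $\frac{6889}{144} \approx 47.84$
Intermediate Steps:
$X{\left(l,G \right)} = -6$ ($X{\left(l,G \right)} = -8 + 2 = -6$)
$r = \frac{11}{8}$ ($r = \frac{1}{8} \cdot 11 = \frac{11}{8} \approx 1.375$)
$m{\left(z,s \right)} = - \frac{11}{4 z}$ ($m{\left(z,s \right)} = - 2 \frac{11}{8 z} = - \frac{11}{4 z}$)
$\left(X{\left(4,-11 \right)} + m{\left(3,-5 \right)}\right)^{2} = \left(-6 - \frac{11}{4 \cdot 3}\right)^{2} = \left(-6 - \frac{11}{12}\right)^{2} = \left(- \frac{83}{12}\right)^{2} = \frac{6889}{144}$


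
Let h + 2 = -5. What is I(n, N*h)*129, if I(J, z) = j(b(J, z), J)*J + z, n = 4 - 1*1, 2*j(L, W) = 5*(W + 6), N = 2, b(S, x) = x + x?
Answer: 13803/2 ≈ 6901.5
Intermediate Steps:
b(S, x) = 2*x
h = -7 (h = -2 - 5 = -7)
j(L, W) = 15 + 5*W/2 (j(L, W) = (5*(W + 6))/2 = (5*(6 + W))/2 = (30 + 5*W)/2 = 15 + 5*W/2)
n = 3 (n = 4 - 1 = 3)
I(J, z) = z + J*(15 + 5*J/2) (I(J, z) = (15 + 5*J/2)*J + z = J*(15 + 5*J/2) + z = z + J*(15 + 5*J/2))
I(n, N*h)*129 = (2*(-7) + (5/2)*3*(6 + 3))*129 = (-14 + (5/2)*3*9)*129 = (-14 + 135/2)*129 = (107/2)*129 = 13803/2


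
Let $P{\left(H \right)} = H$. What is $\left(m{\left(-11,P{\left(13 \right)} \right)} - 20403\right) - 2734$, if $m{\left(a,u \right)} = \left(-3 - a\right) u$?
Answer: $-23033$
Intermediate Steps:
$m{\left(a,u \right)} = u \left(-3 - a\right)$
$\left(m{\left(-11,P{\left(13 \right)} \right)} - 20403\right) - 2734 = \left(\left(-1\right) 13 \left(3 - 11\right) - 20403\right) - 2734 = \left(\left(-1\right) 13 \left(-8\right) - 20403\right) - 2734 = \left(104 - 20403\right) - 2734 = -20299 - 2734 = -23033$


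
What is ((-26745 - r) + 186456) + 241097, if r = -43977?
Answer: 444785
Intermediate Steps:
((-26745 - r) + 186456) + 241097 = ((-26745 - 1*(-43977)) + 186456) + 241097 = ((-26745 + 43977) + 186456) + 241097 = (17232 + 186456) + 241097 = 203688 + 241097 = 444785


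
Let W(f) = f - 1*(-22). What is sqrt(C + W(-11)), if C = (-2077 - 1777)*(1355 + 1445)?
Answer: 3*I*sqrt(1199021) ≈ 3285.0*I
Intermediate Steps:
W(f) = 22 + f (W(f) = f + 22 = 22 + f)
C = -10791200 (C = -3854*2800 = -10791200)
sqrt(C + W(-11)) = sqrt(-10791200 + (22 - 11)) = sqrt(-10791200 + 11) = sqrt(-10791189) = 3*I*sqrt(1199021)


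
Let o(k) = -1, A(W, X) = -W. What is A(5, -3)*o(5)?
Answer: 5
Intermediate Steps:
A(5, -3)*o(5) = -1*5*(-1) = -5*(-1) = 5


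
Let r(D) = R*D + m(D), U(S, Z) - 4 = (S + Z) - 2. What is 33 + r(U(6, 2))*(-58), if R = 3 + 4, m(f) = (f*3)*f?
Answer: -21427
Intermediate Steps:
m(f) = 3*f² (m(f) = (3*f)*f = 3*f²)
U(S, Z) = 2 + S + Z (U(S, Z) = 4 + ((S + Z) - 2) = 4 + (-2 + S + Z) = 2 + S + Z)
R = 7
r(D) = 3*D² + 7*D (r(D) = 7*D + 3*D² = 3*D² + 7*D)
33 + r(U(6, 2))*(-58) = 33 + ((2 + 6 + 2)*(7 + 3*(2 + 6 + 2)))*(-58) = 33 + (10*(7 + 3*10))*(-58) = 33 + (10*(7 + 30))*(-58) = 33 + (10*37)*(-58) = 33 + 370*(-58) = 33 - 21460 = -21427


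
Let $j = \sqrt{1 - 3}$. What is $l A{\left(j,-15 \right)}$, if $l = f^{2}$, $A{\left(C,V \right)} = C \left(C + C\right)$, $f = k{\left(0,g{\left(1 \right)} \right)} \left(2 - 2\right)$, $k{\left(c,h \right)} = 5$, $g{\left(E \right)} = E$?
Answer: $0$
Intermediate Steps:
$j = i \sqrt{2}$ ($j = \sqrt{-2} = i \sqrt{2} \approx 1.4142 i$)
$f = 0$ ($f = 5 \left(2 - 2\right) = 5 \cdot 0 = 0$)
$A{\left(C,V \right)} = 2 C^{2}$ ($A{\left(C,V \right)} = C 2 C = 2 C^{2}$)
$l = 0$ ($l = 0^{2} = 0$)
$l A{\left(j,-15 \right)} = 0 \cdot 2 \left(i \sqrt{2}\right)^{2} = 0 \cdot 2 \left(-2\right) = 0 \left(-4\right) = 0$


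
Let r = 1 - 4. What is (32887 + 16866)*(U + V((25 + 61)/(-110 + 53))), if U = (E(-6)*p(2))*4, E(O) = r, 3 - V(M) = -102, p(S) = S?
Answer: 4029993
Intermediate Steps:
r = -3
V(M) = 105 (V(M) = 3 - 1*(-102) = 3 + 102 = 105)
E(O) = -3
U = -24 (U = -3*2*4 = -6*4 = -24)
(32887 + 16866)*(U + V((25 + 61)/(-110 + 53))) = (32887 + 16866)*(-24 + 105) = 49753*81 = 4029993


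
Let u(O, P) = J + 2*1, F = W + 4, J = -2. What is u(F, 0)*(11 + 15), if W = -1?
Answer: 0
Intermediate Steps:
F = 3 (F = -1 + 4 = 3)
u(O, P) = 0 (u(O, P) = -2 + 2*1 = -2 + 2 = 0)
u(F, 0)*(11 + 15) = 0*(11 + 15) = 0*26 = 0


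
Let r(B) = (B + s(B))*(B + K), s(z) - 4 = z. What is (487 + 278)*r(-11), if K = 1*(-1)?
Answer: 165240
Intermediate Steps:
K = -1
s(z) = 4 + z
r(B) = (-1 + B)*(4 + 2*B) (r(B) = (B + (4 + B))*(B - 1) = (4 + 2*B)*(-1 + B) = (-1 + B)*(4 + 2*B))
(487 + 278)*r(-11) = (487 + 278)*(-4 + 2*(-11) + 2*(-11)²) = 765*(-4 - 22 + 2*121) = 765*(-4 - 22 + 242) = 765*216 = 165240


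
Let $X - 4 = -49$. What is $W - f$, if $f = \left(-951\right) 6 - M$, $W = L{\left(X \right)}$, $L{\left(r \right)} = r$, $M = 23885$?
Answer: $29546$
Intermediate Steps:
$X = -45$ ($X = 4 - 49 = -45$)
$W = -45$
$f = -29591$ ($f = \left(-951\right) 6 - 23885 = -5706 - 23885 = -29591$)
$W - f = -45 - -29591 = -45 + 29591 = 29546$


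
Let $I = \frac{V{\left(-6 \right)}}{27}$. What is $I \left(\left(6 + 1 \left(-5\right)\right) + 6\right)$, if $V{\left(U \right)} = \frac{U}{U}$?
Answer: $\frac{7}{27} \approx 0.25926$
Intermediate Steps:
$V{\left(U \right)} = 1$
$I = \frac{1}{27}$ ($I = 1 \cdot \frac{1}{27} = \frac{1}{27} \approx 0.037037$)
$I \left(\left(6 + 1 \left(-5\right)\right) + 6\right) = \frac{\left(6 + 1 \left(-5\right)\right) + 6}{27} = \frac{\left(6 - 5\right) + 6}{27} = \frac{1 + 6}{27} = \frac{1}{27} \cdot 7 = \frac{7}{27}$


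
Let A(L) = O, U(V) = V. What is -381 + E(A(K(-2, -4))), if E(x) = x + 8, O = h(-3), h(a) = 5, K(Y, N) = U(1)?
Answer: -368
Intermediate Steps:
K(Y, N) = 1
O = 5
A(L) = 5
E(x) = 8 + x
-381 + E(A(K(-2, -4))) = -381 + (8 + 5) = -381 + 13 = -368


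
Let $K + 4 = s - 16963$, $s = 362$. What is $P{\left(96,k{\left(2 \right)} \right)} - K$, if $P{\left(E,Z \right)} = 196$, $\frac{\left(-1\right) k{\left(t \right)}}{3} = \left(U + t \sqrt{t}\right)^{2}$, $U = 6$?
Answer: $16801$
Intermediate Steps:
$k{\left(t \right)} = - 3 \left(6 + t^{\frac{3}{2}}\right)^{2}$ ($k{\left(t \right)} = - 3 \left(6 + t \sqrt{t}\right)^{2} = - 3 \left(6 + t^{\frac{3}{2}}\right)^{2}$)
$K = -16605$ ($K = -4 + \left(362 - 16963\right) = -4 - 16601 = -16605$)
$P{\left(96,k{\left(2 \right)} \right)} - K = 196 - -16605 = 196 + 16605 = 16801$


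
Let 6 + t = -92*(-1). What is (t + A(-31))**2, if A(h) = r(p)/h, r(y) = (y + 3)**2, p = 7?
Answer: 6584356/961 ≈ 6851.6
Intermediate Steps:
t = 86 (t = -6 - 92*(-1) = -6 + 92 = 86)
r(y) = (3 + y)**2
A(h) = 100/h (A(h) = (3 + 7)**2/h = 10**2/h = 100/h)
(t + A(-31))**2 = (86 + 100/(-31))**2 = (86 + 100*(-1/31))**2 = (86 - 100/31)**2 = (2566/31)**2 = 6584356/961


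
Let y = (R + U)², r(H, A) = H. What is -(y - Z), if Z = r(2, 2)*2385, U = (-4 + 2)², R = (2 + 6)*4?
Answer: 3474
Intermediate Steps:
R = 32 (R = 8*4 = 32)
U = 4 (U = (-2)² = 4)
y = 1296 (y = (32 + 4)² = 36² = 1296)
Z = 4770 (Z = 2*2385 = 4770)
-(y - Z) = -(1296 - 1*4770) = -(1296 - 4770) = -1*(-3474) = 3474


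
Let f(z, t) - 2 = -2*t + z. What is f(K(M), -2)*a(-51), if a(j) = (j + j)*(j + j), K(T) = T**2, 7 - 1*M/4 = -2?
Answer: 13546008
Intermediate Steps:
M = 36 (M = 28 - 4*(-2) = 28 + 8 = 36)
f(z, t) = 2 + z - 2*t (f(z, t) = 2 + (-2*t + z) = 2 + (z - 2*t) = 2 + z - 2*t)
a(j) = 4*j**2 (a(j) = (2*j)*(2*j) = 4*j**2)
f(K(M), -2)*a(-51) = (2 + 36**2 - 2*(-2))*(4*(-51)**2) = (2 + 1296 + 4)*(4*2601) = 1302*10404 = 13546008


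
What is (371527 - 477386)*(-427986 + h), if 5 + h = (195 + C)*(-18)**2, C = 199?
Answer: 31793162765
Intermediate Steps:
h = 127651 (h = -5 + (195 + 199)*(-18)**2 = -5 + 394*324 = -5 + 127656 = 127651)
(371527 - 477386)*(-427986 + h) = (371527 - 477386)*(-427986 + 127651) = -105859*(-300335) = 31793162765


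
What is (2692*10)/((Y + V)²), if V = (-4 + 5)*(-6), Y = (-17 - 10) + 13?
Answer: 673/10 ≈ 67.300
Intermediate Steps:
Y = -14 (Y = -27 + 13 = -14)
V = -6 (V = 1*(-6) = -6)
(2692*10)/((Y + V)²) = (2692*10)/((-14 - 6)²) = 26920/((-20)²) = 26920/400 = 26920*(1/400) = 673/10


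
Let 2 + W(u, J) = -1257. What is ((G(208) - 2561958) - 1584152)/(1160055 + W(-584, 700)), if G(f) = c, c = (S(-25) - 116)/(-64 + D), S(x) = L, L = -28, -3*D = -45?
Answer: -101579623/28390502 ≈ -3.5779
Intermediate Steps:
D = 15 (D = -1/3*(-45) = 15)
W(u, J) = -1259 (W(u, J) = -2 - 1257 = -1259)
S(x) = -28
c = 144/49 (c = (-28 - 116)/(-64 + 15) = -144/(-49) = -144*(-1/49) = 144/49 ≈ 2.9388)
G(f) = 144/49
((G(208) - 2561958) - 1584152)/(1160055 + W(-584, 700)) = ((144/49 - 2561958) - 1584152)/(1160055 - 1259) = (-125535798/49 - 1584152)/1158796 = -203159246/49*1/1158796 = -101579623/28390502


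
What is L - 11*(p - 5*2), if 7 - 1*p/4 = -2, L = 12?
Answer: -274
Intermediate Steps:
p = 36 (p = 28 - 4*(-2) = 28 + 8 = 36)
L - 11*(p - 5*2) = 12 - 11*(36 - 5*2) = 12 - 11*(36 - 10) = 12 - 11*26 = 12 - 286 = -274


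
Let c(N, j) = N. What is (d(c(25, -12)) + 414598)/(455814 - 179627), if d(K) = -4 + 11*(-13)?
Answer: 414451/276187 ≈ 1.5006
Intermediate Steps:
d(K) = -147 (d(K) = -4 - 143 = -147)
(d(c(25, -12)) + 414598)/(455814 - 179627) = (-147 + 414598)/(455814 - 179627) = 414451/276187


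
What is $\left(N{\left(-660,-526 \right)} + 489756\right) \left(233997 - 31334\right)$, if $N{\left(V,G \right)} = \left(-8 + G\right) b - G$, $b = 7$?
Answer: $98604466672$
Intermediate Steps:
$N{\left(V,G \right)} = -56 + 6 G$ ($N{\left(V,G \right)} = \left(-8 + G\right) 7 - G = \left(-56 + 7 G\right) - G = -56 + 6 G$)
$\left(N{\left(-660,-526 \right)} + 489756\right) \left(233997 - 31334\right) = \left(\left(-56 + 6 \left(-526\right)\right) + 489756\right) \left(233997 - 31334\right) = \left(\left(-56 - 3156\right) + 489756\right) 202663 = \left(-3212 + 489756\right) 202663 = 486544 \cdot 202663 = 98604466672$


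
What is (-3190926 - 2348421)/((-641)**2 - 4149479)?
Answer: 5539347/3738598 ≈ 1.4817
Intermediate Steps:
(-3190926 - 2348421)/((-641)**2 - 4149479) = -5539347/(410881 - 4149479) = -5539347/(-3738598) = -5539347*(-1/3738598) = 5539347/3738598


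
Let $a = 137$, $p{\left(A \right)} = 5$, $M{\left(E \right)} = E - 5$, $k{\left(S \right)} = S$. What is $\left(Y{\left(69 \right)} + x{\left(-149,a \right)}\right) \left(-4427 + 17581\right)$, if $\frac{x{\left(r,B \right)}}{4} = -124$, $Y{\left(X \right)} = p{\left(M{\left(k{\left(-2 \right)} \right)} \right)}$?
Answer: $-6458614$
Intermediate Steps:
$M{\left(E \right)} = -5 + E$
$Y{\left(X \right)} = 5$
$x{\left(r,B \right)} = -496$ ($x{\left(r,B \right)} = 4 \left(-124\right) = -496$)
$\left(Y{\left(69 \right)} + x{\left(-149,a \right)}\right) \left(-4427 + 17581\right) = \left(5 - 496\right) \left(-4427 + 17581\right) = \left(-491\right) 13154 = -6458614$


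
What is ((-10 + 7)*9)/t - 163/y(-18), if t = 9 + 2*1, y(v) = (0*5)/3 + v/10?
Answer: 8722/99 ≈ 88.101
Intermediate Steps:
y(v) = v/10 (y(v) = 0*(⅓) + v*(⅒) = 0 + v/10 = v/10)
t = 11 (t = 9 + 2 = 11)
((-10 + 7)*9)/t - 163/y(-18) = ((-10 + 7)*9)/11 - 163/((⅒)*(-18)) = -3*9*(1/11) - 163/(-9/5) = -27*1/11 - 163*(-5/9) = -27/11 + 815/9 = 8722/99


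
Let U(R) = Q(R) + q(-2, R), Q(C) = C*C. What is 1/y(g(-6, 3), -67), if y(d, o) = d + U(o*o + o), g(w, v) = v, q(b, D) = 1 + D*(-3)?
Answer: 1/19540822 ≈ 5.1175e-8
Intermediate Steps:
q(b, D) = 1 - 3*D
Q(C) = C²
U(R) = 1 + R² - 3*R (U(R) = R² + (1 - 3*R) = 1 + R² - 3*R)
y(d, o) = 1 + d + (o + o²)² - 3*o - 3*o² (y(d, o) = d + (1 + (o*o + o)² - 3*(o*o + o)) = d + (1 + (o² + o)² - 3*(o² + o)) = d + (1 + (o + o²)² - 3*(o + o²)) = d + (1 + (o + o²)² + (-3*o - 3*o²)) = d + (1 + (o + o²)² - 3*o - 3*o²) = 1 + d + (o + o²)² - 3*o - 3*o²)
1/y(g(-6, 3), -67) = 1/(1 + 3 + (-67)²*(1 - 67)² - 3*(-67)*(1 - 67)) = 1/(1 + 3 + 4489*(-66)² - 3*(-67)*(-66)) = 1/(1 + 3 + 4489*4356 - 13266) = 1/(1 + 3 + 19554084 - 13266) = 1/19540822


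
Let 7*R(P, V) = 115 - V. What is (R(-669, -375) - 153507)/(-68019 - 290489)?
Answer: 153437/358508 ≈ 0.42799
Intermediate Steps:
R(P, V) = 115/7 - V/7 (R(P, V) = (115 - V)/7 = 115/7 - V/7)
(R(-669, -375) - 153507)/(-68019 - 290489) = ((115/7 - ⅐*(-375)) - 153507)/(-68019 - 290489) = ((115/7 + 375/7) - 153507)/(-358508) = (70 - 153507)*(-1/358508) = -153437*(-1/358508) = 153437/358508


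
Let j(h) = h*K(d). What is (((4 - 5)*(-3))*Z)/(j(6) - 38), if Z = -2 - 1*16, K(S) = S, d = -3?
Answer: 27/28 ≈ 0.96429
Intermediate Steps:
j(h) = -3*h (j(h) = h*(-3) = -3*h)
Z = -18 (Z = -2 - 16 = -18)
(((4 - 5)*(-3))*Z)/(j(6) - 38) = (((4 - 5)*(-3))*(-18))/(-3*6 - 38) = (-1*(-3)*(-18))/(-18 - 38) = (3*(-18))/(-56) = -54*(-1/56) = 27/28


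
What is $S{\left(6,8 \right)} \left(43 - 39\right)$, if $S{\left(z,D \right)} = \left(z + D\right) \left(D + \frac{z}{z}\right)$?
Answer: $504$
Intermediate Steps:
$S{\left(z,D \right)} = \left(1 + D\right) \left(D + z\right)$ ($S{\left(z,D \right)} = \left(D + z\right) \left(D + 1\right) = \left(D + z\right) \left(1 + D\right) = \left(1 + D\right) \left(D + z\right)$)
$S{\left(6,8 \right)} \left(43 - 39\right) = \left(8 + 6 + 8^{2} + 8 \cdot 6\right) \left(43 - 39\right) = \left(8 + 6 + 64 + 48\right) 4 = 126 \cdot 4 = 504$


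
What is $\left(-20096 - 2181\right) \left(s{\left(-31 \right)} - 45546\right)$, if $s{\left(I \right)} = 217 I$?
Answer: $1164485621$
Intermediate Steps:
$\left(-20096 - 2181\right) \left(s{\left(-31 \right)} - 45546\right) = \left(-20096 - 2181\right) \left(217 \left(-31\right) - 45546\right) = - 22277 \left(-6727 - 45546\right) = \left(-22277\right) \left(-52273\right) = 1164485621$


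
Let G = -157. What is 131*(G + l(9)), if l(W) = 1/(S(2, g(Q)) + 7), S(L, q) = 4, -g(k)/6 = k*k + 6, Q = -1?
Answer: -226106/11 ≈ -20555.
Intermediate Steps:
g(k) = -36 - 6*k² (g(k) = -6*(k*k + 6) = -6*(k² + 6) = -6*(6 + k²) = -36 - 6*k²)
l(W) = 1/11 (l(W) = 1/(4 + 7) = 1/11)
131*(G + l(9)) = 131*(-157 + 1/11) = 131*(-1726/11) = -226106/11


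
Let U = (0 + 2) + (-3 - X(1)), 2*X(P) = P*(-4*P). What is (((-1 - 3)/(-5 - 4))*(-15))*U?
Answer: -20/3 ≈ -6.6667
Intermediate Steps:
X(P) = -2*P**2 (X(P) = (P*(-4*P))/2 = (-4*P**2)/2 = -2*P**2)
U = 1 (U = (0 + 2) + (-3 - (-2)*1**2) = 2 + (-3 - (-2)) = 2 + (-3 - 1*(-2)) = 2 + (-3 + 2) = 2 - 1 = 1)
(((-1 - 3)/(-5 - 4))*(-15))*U = (((-1 - 3)/(-5 - 4))*(-15))*1 = (-4/(-9)*(-15))*1 = (-4*(-1/9)*(-15))*1 = ((4/9)*(-15))*1 = -20/3*1 = -20/3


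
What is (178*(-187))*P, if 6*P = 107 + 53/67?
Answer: -120195746/201 ≈ -5.9799e+5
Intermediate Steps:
P = 3611/201 (P = (107 + 53/67)/6 = (⅙)*(7222/67) = 3611/201 ≈ 17.965)
(178*(-187))*P = (178*(-187))*(3611/201) = -33286*3611/201 = -120195746/201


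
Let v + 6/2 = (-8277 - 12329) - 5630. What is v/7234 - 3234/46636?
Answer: -155884595/42170603 ≈ -3.6965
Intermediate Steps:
v = -26239 (v = -3 + ((-8277 - 12329) - 5630) = -3 + (-20606 - 5630) = -3 - 26236 = -26239)
v/7234 - 3234/46636 = -26239/7234 - 3234/46636 = -26239*1/7234 - 3234*1/46636 = -26239/7234 - 1617/23318 = -155884595/42170603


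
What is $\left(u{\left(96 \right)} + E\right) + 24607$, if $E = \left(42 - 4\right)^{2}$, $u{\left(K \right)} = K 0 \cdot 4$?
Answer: $26051$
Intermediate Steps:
$u{\left(K \right)} = 0$ ($u{\left(K \right)} = 0 \cdot 4 = 0$)
$E = 1444$ ($E = 38^{2} = 1444$)
$\left(u{\left(96 \right)} + E\right) + 24607 = \left(0 + 1444\right) + 24607 = 1444 + 24607 = 26051$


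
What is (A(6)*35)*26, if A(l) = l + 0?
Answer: 5460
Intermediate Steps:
A(l) = l
(A(6)*35)*26 = (6*35)*26 = 210*26 = 5460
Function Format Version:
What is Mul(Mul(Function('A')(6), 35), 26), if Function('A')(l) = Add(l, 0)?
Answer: 5460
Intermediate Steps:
Function('A')(l) = l
Mul(Mul(Function('A')(6), 35), 26) = Mul(Mul(6, 35), 26) = Mul(210, 26) = 5460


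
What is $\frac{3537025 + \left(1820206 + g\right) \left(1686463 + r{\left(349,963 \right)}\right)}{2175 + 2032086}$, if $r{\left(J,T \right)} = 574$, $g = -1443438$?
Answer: $\frac{211875031147}{678087} \approx 3.1246 \cdot 10^{5}$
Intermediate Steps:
$\frac{3537025 + \left(1820206 + g\right) \left(1686463 + r{\left(349,963 \right)}\right)}{2175 + 2032086} = \frac{3537025 + \left(1820206 - 1443438\right) \left(1686463 + 574\right)}{2175 + 2032086} = \frac{3537025 + 376768 \cdot 1687037}{2034261} = \left(3537025 + 635621556416\right) \frac{1}{2034261} = 635625093441 \cdot \frac{1}{2034261} = \frac{211875031147}{678087}$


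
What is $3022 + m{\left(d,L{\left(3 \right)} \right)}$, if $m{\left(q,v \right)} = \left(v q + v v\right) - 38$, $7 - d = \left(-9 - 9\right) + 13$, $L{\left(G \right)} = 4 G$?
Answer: $3272$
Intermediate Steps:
$d = 12$ ($d = 7 - \left(\left(-9 - 9\right) + 13\right) = 7 - \left(-18 + 13\right) = 7 - -5 = 7 + 5 = 12$)
$m{\left(q,v \right)} = -38 + v^{2} + q v$ ($m{\left(q,v \right)} = \left(q v + v^{2}\right) - 38 = \left(v^{2} + q v\right) - 38 = -38 + v^{2} + q v$)
$3022 + m{\left(d,L{\left(3 \right)} \right)} = 3022 + \left(-38 + \left(4 \cdot 3\right)^{2} + 12 \cdot 4 \cdot 3\right) = 3022 + \left(-38 + 12^{2} + 12 \cdot 12\right) = 3022 + \left(-38 + 144 + 144\right) = 3022 + 250 = 3272$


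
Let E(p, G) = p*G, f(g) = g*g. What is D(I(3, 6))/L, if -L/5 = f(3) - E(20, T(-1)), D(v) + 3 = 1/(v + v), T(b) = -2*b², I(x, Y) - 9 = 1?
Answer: 59/4900 ≈ 0.012041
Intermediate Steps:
I(x, Y) = 10 (I(x, Y) = 9 + 1 = 10)
f(g) = g²
D(v) = -3 + 1/(2*v) (D(v) = -3 + 1/(v + v) = -3 + 1/(2*v))
E(p, G) = G*p
L = -245 (L = -5*(3² - (-2*(-1)²)*20) = -5*(9 - (-2*1)*20) = -5*(9 - (-2)*20) = -5*(9 - 1*(-40)) = -5*(9 + 40) = -5*49 = -245)
D(I(3, 6))/L = (-3 + (½)/10)/(-245) = (-3 + (½)*(⅒))*(-1/245) = (-3 + 1/20)*(-1/245) = -59/20*(-1/245) = 59/4900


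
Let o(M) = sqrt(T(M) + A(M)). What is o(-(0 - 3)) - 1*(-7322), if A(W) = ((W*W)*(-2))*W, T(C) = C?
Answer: 7322 + I*sqrt(51) ≈ 7322.0 + 7.1414*I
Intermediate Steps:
A(W) = -2*W**3 (A(W) = (W**2*(-2))*W = (-2*W**2)*W = -2*W**3)
o(M) = sqrt(M - 2*M**3)
o(-(0 - 3)) - 1*(-7322) = sqrt(-(0 - 3) - 2*(-(0 - 3)**3)) - 1*(-7322) = sqrt(-1*(-3) - 2*(-1*(-3))**3) + 7322 = sqrt(3 - 2*3**3) + 7322 = sqrt(3 - 2*27) + 7322 = sqrt(3 - 54) + 7322 = sqrt(-51) + 7322 = I*sqrt(51) + 7322 = 7322 + I*sqrt(51)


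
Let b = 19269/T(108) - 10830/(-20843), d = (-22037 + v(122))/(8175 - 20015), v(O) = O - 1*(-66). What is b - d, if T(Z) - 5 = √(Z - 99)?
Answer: 31267158087/12988480 ≈ 2407.3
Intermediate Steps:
v(O) = 66 + O (v(O) = O + 66 = 66 + O)
T(Z) = 5 + √(-99 + Z) (T(Z) = 5 + √(Z - 99) = 5 + √(-99 + Z))
d = 21849/11840 (d = (-22037 + (66 + 122))/(8175 - 20015) = (-22037 + 188)/(-11840) = -21849*(-1/11840) = 21849/11840 ≈ 1.8454)
b = 21142653/8776 (b = 19269/(5 + √(-99 + 108)) - 10830/(-20843) = 19269/(5 + √9) - 10830*(-1/20843) = 19269/(5 + 3) + 570/1097 = 19269/8 + 570/1097 = 21142653/8776 ≈ 2409.1)
b - d = 21142653/8776 - 1*21849/11840 = 21142653/8776 - 21849/11840 = 31267158087/12988480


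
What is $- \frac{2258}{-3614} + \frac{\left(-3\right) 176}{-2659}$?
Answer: $\frac{3956107}{4804813} \approx 0.82336$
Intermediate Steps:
$- \frac{2258}{-3614} + \frac{\left(-3\right) 176}{-2659} = \left(-2258\right) \left(- \frac{1}{3614}\right) - - \frac{528}{2659} = \frac{1129}{1807} + \frac{528}{2659} = \frac{3956107}{4804813}$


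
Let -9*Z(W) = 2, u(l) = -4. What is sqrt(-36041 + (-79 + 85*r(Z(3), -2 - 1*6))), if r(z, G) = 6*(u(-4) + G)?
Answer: 16*I*sqrt(165) ≈ 205.52*I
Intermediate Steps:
Z(W) = -2/9 (Z(W) = -1/9*2 = -2/9)
r(z, G) = -24 + 6*G (r(z, G) = 6*(-4 + G) = -24 + 6*G)
sqrt(-36041 + (-79 + 85*r(Z(3), -2 - 1*6))) = sqrt(-36041 + (-79 + 85*(-24 + 6*(-2 - 1*6)))) = sqrt(-36041 + (-79 + 85*(-24 + 6*(-2 - 6)))) = sqrt(-36041 + (-79 + 85*(-24 + 6*(-8)))) = sqrt(-36041 + (-79 + 85*(-24 - 48))) = sqrt(-36041 + (-79 + 85*(-72))) = sqrt(-36041 + (-79 - 6120)) = sqrt(-36041 - 6199) = sqrt(-42240) = 16*I*sqrt(165)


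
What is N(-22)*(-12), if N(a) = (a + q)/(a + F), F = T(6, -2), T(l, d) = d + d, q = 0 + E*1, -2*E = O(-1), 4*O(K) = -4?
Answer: -129/13 ≈ -9.9231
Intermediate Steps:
O(K) = -1 (O(K) = (1/4)*(-4) = -1)
E = 1/2 (E = -1/2*(-1) = 1/2 ≈ 0.50000)
q = 1/2 (q = 0 + (1/2)*1 = 0 + 1/2 = 1/2 ≈ 0.50000)
T(l, d) = 2*d
F = -4 (F = 2*(-2) = -4)
N(a) = (1/2 + a)/(-4 + a) (N(a) = (a + 1/2)/(a - 4) = (1/2 + a)/(-4 + a))
N(-22)*(-12) = ((1/2 - 22)/(-4 - 22))*(-12) = (-43/2/(-26))*(-12) = -1/26*(-43/2)*(-12) = (43/52)*(-12) = -129/13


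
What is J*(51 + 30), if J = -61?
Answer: -4941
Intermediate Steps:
J*(51 + 30) = -61*(51 + 30) = -61*81 = -4941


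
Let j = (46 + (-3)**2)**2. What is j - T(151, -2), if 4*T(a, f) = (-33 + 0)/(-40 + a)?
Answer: 447711/148 ≈ 3025.1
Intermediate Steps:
j = 3025 (j = (46 + 9)**2 = 55**2 = 3025)
T(a, f) = -33/(4*(-40 + a)) (T(a, f) = ((-33 + 0)/(-40 + a))/4 = (-33/(-40 + a))/4 = -33/(4*(-40 + a)))
j - T(151, -2) = 3025 - (-33)/(-160 + 4*151) = 3025 - (-33)/(-160 + 604) = 3025 - (-33)/444 = 3025 - 1*(-11/148) = 3025 + 11/148 = 447711/148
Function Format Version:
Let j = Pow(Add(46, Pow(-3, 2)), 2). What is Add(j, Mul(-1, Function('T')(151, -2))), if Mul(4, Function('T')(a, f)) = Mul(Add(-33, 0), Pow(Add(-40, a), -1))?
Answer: Rational(447711, 148) ≈ 3025.1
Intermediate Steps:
j = 3025 (j = Pow(Add(46, 9), 2) = Pow(55, 2) = 3025)
Function('T')(a, f) = Mul(Rational(-33, 4), Pow(Add(-40, a), -1)) (Function('T')(a, f) = Mul(Rational(1, 4), Mul(Add(-33, 0), Pow(Add(-40, a), -1))) = Mul(Rational(1, 4), Mul(-33, Pow(Add(-40, a), -1))) = Mul(Rational(-33, 4), Pow(Add(-40, a), -1)))
Add(j, Mul(-1, Function('T')(151, -2))) = Add(3025, Mul(-1, Mul(-33, Pow(Add(-160, Mul(4, 151)), -1)))) = Add(3025, Mul(-1, Mul(-33, Pow(Add(-160, 604), -1)))) = Add(3025, Mul(-1, Mul(-33, Pow(444, -1)))) = Add(3025, Mul(-1, Mul(-33, Rational(1, 444)))) = Add(3025, Mul(-1, Rational(-11, 148))) = Add(3025, Rational(11, 148)) = Rational(447711, 148)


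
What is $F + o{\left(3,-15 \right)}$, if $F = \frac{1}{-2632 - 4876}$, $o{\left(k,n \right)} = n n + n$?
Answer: $\frac{1576679}{7508} \approx 210.0$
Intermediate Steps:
$o{\left(k,n \right)} = n + n^{2}$ ($o{\left(k,n \right)} = n^{2} + n = n + n^{2}$)
$F = - \frac{1}{7508}$ ($F = \frac{1}{-7508} = - \frac{1}{7508} \approx -0.00013319$)
$F + o{\left(3,-15 \right)} = - \frac{1}{7508} - 15 \left(1 - 15\right) = - \frac{1}{7508} - -210 = - \frac{1}{7508} + 210 = \frac{1576679}{7508}$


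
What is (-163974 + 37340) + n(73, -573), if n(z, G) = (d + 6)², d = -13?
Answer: -126585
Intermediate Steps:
n(z, G) = 49 (n(z, G) = (-13 + 6)² = (-7)² = 49)
(-163974 + 37340) + n(73, -573) = (-163974 + 37340) + 49 = -126634 + 49 = -126585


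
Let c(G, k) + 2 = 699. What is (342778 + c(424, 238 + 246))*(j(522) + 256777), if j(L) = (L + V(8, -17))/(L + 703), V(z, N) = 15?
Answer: 4321634901518/49 ≈ 8.8197e+10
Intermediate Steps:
c(G, k) = 697 (c(G, k) = -2 + 699 = 697)
j(L) = (15 + L)/(703 + L) (j(L) = (L + 15)/(L + 703) = (15 + L)/(703 + L))
(342778 + c(424, 238 + 246))*(j(522) + 256777) = (342778 + 697)*((15 + 522)/(703 + 522) + 256777) = 343475*(537/1225 + 256777) = 343475*(314552362/1225) = 4321634901518/49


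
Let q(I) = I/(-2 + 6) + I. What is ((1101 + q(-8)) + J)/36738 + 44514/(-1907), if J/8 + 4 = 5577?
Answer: -172028123/7784374 ≈ -22.099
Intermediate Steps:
J = 44584 (J = -32 + 8*5577 = -32 + 44616 = 44584)
q(I) = 5*I/4 (q(I) = I/4 + I = 5*I/4)
((1101 + q(-8)) + J)/36738 + 44514/(-1907) = ((1101 + (5/4)*(-8)) + 44584)/36738 + 44514/(-1907) = ((1101 - 10) + 44584)*(1/36738) + 44514*(-1/1907) = (1091 + 44584)*(1/36738) - 44514/1907 = 45675*(1/36738) - 44514/1907 = 5075/4082 - 44514/1907 = -172028123/7784374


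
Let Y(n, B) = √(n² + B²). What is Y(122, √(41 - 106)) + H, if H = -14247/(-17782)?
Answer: 14247/17782 + √14819 ≈ 122.53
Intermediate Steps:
Y(n, B) = √(B² + n²)
H = 14247/17782 (H = -14247*(-1/17782) = 14247/17782 ≈ 0.80120)
Y(122, √(41 - 106)) + H = √((√(41 - 106))² + 122²) + 14247/17782 = √((√(-65))² + 14884) + 14247/17782 = √((I*√65)² + 14884) + 14247/17782 = √(-65 + 14884) + 14247/17782 = √14819 + 14247/17782 = 14247/17782 + √14819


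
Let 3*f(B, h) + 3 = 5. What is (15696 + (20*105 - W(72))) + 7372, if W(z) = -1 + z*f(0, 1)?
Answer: 25121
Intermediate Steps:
f(B, h) = ⅔ (f(B, h) = -1 + (⅓)*5 = -1 + 5/3 = ⅔)
W(z) = -1 + 2*z/3 (W(z) = -1 + z*(⅔) = -1 + 2*z/3)
(15696 + (20*105 - W(72))) + 7372 = (15696 + (20*105 - (-1 + (⅔)*72))) + 7372 = (15696 + (2100 - (-1 + 48))) + 7372 = (15696 + (2100 - 1*47)) + 7372 = (15696 + (2100 - 47)) + 7372 = (15696 + 2053) + 7372 = 17749 + 7372 = 25121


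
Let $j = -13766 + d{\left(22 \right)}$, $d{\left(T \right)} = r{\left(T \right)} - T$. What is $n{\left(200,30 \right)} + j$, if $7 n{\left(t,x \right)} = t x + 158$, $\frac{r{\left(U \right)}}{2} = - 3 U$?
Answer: $- \frac{91282}{7} \approx -13040.0$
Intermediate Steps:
$r{\left(U \right)} = - 6 U$ ($r{\left(U \right)} = 2 \left(- 3 U\right) = - 6 U$)
$n{\left(t,x \right)} = \frac{158}{7} + \frac{t x}{7}$ ($n{\left(t,x \right)} = \frac{t x + 158}{7} = \frac{158 + t x}{7} = \frac{158}{7} + \frac{t x}{7}$)
$d{\left(T \right)} = - 7 T$ ($d{\left(T \right)} = - 6 T - T = - 7 T$)
$j = -13920$ ($j = -13766 - 154 = -13920$)
$n{\left(200,30 \right)} + j = \left(\frac{158}{7} + \frac{1}{7} \cdot 200 \cdot 30\right) - 13920 = \left(\frac{158}{7} + \frac{6000}{7}\right) - 13920 = \frac{6158}{7} - 13920 = - \frac{91282}{7}$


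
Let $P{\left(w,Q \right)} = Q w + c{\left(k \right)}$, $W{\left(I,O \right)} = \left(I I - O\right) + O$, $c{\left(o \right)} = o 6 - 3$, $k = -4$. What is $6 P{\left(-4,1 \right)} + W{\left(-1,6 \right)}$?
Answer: $-185$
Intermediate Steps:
$c{\left(o \right)} = -3 + 6 o$ ($c{\left(o \right)} = 6 o - 3 = -3 + 6 o$)
$W{\left(I,O \right)} = I^{2}$ ($W{\left(I,O \right)} = \left(I^{2} - O\right) + O = I^{2}$)
$P{\left(w,Q \right)} = -27 + Q w$ ($P{\left(w,Q \right)} = Q w + \left(-3 + 6 \left(-4\right)\right) = Q w - 27 = -27 + Q w$)
$6 P{\left(-4,1 \right)} + W{\left(-1,6 \right)} = 6 \left(-27 + 1 \left(-4\right)\right) + \left(-1\right)^{2} = 6 \left(-27 - 4\right) + 1 = 6 \left(-31\right) + 1 = -186 + 1 = -185$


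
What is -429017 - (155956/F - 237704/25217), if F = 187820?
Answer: -507973507701288/1184064235 ≈ -4.2901e+5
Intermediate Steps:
-429017 - (155956/F - 237704/25217) = -429017 - (155956/187820 - 237704/25217) = -429017 - (155956*(1/187820) - 237704*1/25217) = -429017 - (38989/46955 - 237704/25217) = -429017 - 1*(-10178205707/1184064235) = -429017 + 10178205707/1184064235 = -507973507701288/1184064235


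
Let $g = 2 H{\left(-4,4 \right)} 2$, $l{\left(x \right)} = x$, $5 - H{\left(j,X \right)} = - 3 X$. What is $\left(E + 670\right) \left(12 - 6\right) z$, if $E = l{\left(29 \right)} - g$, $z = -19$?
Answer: $-71934$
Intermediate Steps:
$H{\left(j,X \right)} = 5 + 3 X$ ($H{\left(j,X \right)} = 5 - - 3 X = 5 + 3 X$)
$g = 68$ ($g = 2 \left(5 + 3 \cdot 4\right) 2 = 2 \left(5 + 12\right) 2 = 2 \cdot 17 \cdot 2 = 2 \cdot 34 = 68$)
$E = -39$ ($E = 29 - 68 = -39$)
$\left(E + 670\right) \left(12 - 6\right) z = \left(-39 + 670\right) \left(12 - 6\right) \left(-19\right) = 631 \cdot 6 \left(-19\right) = 631 \left(-114\right) = -71934$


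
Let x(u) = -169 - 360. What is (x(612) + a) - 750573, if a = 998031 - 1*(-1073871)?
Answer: 1320800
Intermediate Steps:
x(u) = -529
a = 2071902 (a = 998031 + 1073871 = 2071902)
(x(612) + a) - 750573 = (-529 + 2071902) - 750573 = 2071373 - 750573 = 1320800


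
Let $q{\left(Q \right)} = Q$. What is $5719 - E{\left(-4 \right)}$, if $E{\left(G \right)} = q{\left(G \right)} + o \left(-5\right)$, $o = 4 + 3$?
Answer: $5758$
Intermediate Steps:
$o = 7$
$E{\left(G \right)} = -35 + G$ ($E{\left(G \right)} = G + 7 \left(-5\right) = G - 35 = -35 + G$)
$5719 - E{\left(-4 \right)} = 5719 - \left(-35 - 4\right) = 5719 - -39 = 5719 + 39 = 5758$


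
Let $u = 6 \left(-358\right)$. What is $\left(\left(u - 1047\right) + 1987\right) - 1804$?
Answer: $-3012$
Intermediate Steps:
$u = -2148$
$\left(\left(u - 1047\right) + 1987\right) - 1804 = \left(\left(-2148 - 1047\right) + 1987\right) - 1804 = \left(-3195 + 1987\right) - 1804 = -1208 - 1804 = -3012$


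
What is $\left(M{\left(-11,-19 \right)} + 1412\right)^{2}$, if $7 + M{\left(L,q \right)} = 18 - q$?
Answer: $2079364$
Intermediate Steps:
$M{\left(L,q \right)} = 11 - q$ ($M{\left(L,q \right)} = -7 - \left(-18 + q\right) = 11 - q$)
$\left(M{\left(-11,-19 \right)} + 1412\right)^{2} = \left(\left(11 - -19\right) + 1412\right)^{2} = \left(\left(11 + 19\right) + 1412\right)^{2} = \left(30 + 1412\right)^{2} = 1442^{2} = 2079364$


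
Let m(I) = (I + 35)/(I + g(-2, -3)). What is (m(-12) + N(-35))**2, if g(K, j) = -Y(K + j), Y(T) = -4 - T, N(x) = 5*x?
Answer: 5280804/169 ≈ 31247.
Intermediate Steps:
g(K, j) = 4 + K + j (g(K, j) = -(-4 - (K + j)) = -(-4 + (-K - j)) = -(-4 - K - j) = 4 + K + j)
m(I) = (35 + I)/(-1 + I) (m(I) = (I + 35)/(I + (4 - 2 - 3)) = (35 + I)/(I - 1) = (35 + I)/(-1 + I))
(m(-12) + N(-35))**2 = ((35 - 12)/(-1 - 12) + 5*(-35))**2 = (23/(-13) - 175)**2 = (-1/13*23 - 175)**2 = (-23/13 - 175)**2 = (-2298/13)**2 = 5280804/169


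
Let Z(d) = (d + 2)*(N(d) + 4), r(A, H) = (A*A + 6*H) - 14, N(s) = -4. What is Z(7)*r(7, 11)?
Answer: 0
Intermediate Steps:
r(A, H) = -14 + A**2 + 6*H (r(A, H) = (A**2 + 6*H) - 14 = -14 + A**2 + 6*H)
Z(d) = 0 (Z(d) = (d + 2)*(-4 + 4) = (2 + d)*0 = 0)
Z(7)*r(7, 11) = 0*(-14 + 7**2 + 6*11) = 0*(-14 + 49 + 66) = 0*101 = 0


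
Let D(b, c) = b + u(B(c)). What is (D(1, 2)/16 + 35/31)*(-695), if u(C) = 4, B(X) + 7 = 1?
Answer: -496925/496 ≈ -1001.9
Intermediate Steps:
B(X) = -6 (B(X) = -7 + 1 = -6)
D(b, c) = 4 + b (D(b, c) = b + 4 = 4 + b)
(D(1, 2)/16 + 35/31)*(-695) = ((4 + 1)/16 + 35/31)*(-695) = (5*(1/16) + 35*(1/31))*(-695) = (5/16 + 35/31)*(-695) = (715/496)*(-695) = -496925/496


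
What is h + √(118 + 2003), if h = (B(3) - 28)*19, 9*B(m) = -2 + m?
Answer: -4769/9 + √2121 ≈ -483.83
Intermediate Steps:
B(m) = -2/9 + m/9 (B(m) = (-2 + m)/9 = -2/9 + m/9)
h = -4769/9 (h = ((-2/9 + (⅑)*3) - 28)*19 = ((-2/9 + ⅓) - 28)*19 = (⅑ - 28)*19 = -251/9*19 = -4769/9 ≈ -529.89)
h + √(118 + 2003) = -4769/9 + √(118 + 2003) = -4769/9 + √2121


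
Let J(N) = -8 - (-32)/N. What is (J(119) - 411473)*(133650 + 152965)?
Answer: -2004921345615/17 ≈ -1.1794e+11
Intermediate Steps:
J(N) = -8 + 32/N
(J(119) - 411473)*(133650 + 152965) = ((-8 + 32/119) - 411473)*(133650 + 152965) = ((-8 + 32*(1/119)) - 411473)*286615 = ((-8 + 32/119) - 411473)*286615 = (-920/119 - 411473)*286615 = -48966207/119*286615 = -2004921345615/17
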